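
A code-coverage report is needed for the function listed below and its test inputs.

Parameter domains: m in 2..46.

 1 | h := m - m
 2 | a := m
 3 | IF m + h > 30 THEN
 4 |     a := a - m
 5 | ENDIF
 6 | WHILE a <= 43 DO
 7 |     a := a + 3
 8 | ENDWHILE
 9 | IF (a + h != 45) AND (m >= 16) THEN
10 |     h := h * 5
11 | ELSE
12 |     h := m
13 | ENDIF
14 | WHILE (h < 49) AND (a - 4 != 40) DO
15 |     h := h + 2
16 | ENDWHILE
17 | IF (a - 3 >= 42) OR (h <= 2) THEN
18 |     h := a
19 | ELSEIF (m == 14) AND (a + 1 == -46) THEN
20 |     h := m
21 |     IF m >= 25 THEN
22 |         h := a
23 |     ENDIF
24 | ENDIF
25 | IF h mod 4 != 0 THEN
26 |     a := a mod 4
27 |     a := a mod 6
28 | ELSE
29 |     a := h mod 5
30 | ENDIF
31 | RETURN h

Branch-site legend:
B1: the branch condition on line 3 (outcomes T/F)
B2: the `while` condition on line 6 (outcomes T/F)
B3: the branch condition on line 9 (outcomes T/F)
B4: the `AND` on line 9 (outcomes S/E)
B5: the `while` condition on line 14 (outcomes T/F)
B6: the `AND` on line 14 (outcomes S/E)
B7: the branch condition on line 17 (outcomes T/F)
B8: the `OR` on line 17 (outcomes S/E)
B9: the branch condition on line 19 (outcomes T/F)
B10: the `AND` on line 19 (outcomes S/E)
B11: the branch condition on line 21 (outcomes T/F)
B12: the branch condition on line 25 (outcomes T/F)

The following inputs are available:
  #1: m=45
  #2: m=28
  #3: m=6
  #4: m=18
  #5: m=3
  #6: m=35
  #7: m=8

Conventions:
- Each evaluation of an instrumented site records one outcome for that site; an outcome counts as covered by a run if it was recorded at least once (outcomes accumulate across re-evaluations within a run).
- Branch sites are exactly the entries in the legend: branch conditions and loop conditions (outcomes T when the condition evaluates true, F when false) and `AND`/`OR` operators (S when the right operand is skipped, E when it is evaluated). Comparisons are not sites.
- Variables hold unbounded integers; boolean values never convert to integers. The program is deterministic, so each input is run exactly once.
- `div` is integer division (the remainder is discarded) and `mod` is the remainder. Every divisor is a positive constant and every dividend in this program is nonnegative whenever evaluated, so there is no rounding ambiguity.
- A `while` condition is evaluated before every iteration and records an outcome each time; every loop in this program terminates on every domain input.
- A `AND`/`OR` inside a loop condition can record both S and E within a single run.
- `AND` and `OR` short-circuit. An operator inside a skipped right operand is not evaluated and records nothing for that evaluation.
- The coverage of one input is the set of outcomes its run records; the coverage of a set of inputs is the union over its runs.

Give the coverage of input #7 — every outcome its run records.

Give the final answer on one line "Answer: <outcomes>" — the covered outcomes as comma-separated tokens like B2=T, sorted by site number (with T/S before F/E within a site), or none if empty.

Event log for input #7 (m=8):
  B1->F, B2->T, B2->T, B2->T, B2->T, B2->T, B2->T, B2->T, B2->T, B2->T
  B2->T, B2->T, B2->T, B2->F, B4->E, B3->F, B6->E, B5->F, B8->E, B7->F
  B10->S, B9->F, B12->F
deduplicating events, the covered set is: B1=F, B2=T, B2=F, B3=F, B4=E, B5=F, B6=E, B7=F, B8=E, B9=F, B10=S, B12=F

Answer: B1=F, B2=T, B2=F, B3=F, B4=E, B5=F, B6=E, B7=F, B8=E, B9=F, B10=S, B12=F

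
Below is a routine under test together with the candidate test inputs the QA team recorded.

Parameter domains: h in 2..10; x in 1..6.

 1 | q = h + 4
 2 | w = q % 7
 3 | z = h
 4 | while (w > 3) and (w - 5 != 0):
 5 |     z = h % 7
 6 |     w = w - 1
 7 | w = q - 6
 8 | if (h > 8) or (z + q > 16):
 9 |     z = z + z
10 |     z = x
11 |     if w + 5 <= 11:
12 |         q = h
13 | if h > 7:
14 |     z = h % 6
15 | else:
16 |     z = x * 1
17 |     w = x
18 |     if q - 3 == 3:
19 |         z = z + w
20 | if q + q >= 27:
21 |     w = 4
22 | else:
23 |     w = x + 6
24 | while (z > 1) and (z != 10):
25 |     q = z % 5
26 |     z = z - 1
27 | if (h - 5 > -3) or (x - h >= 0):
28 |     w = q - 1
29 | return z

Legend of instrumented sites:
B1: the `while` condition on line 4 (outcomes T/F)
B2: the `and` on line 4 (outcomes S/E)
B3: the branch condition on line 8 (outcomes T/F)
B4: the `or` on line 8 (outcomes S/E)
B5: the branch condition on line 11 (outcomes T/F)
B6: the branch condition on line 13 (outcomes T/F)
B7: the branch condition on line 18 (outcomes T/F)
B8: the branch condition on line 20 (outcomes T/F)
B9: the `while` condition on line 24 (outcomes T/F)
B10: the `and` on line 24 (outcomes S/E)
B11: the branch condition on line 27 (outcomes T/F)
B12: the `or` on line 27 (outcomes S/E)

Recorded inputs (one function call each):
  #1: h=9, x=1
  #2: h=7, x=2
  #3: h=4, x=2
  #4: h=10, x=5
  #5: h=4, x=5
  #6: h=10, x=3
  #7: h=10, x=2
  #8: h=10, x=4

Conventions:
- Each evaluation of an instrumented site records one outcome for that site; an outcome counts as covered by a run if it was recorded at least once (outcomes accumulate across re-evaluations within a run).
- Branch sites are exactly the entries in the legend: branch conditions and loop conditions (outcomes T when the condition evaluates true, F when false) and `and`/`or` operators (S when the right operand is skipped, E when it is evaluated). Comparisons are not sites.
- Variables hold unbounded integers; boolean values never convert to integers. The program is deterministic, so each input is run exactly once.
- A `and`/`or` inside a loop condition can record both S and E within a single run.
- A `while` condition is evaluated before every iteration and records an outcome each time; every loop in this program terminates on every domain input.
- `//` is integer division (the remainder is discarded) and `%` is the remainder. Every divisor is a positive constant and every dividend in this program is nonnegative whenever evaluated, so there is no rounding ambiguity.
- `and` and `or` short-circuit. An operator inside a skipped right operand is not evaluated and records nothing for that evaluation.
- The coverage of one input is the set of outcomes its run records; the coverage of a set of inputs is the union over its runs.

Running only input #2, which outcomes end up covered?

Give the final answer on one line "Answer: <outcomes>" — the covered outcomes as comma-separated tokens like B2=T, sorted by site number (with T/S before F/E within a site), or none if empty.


Event log for input #2 (h=7, x=2):
  B2->E, B1->T, B2->S, B1->F, B4->E, B3->F, B6->F, B7->F, B8->F, B10->E
  B9->T, B10->S, B9->F, B12->S, B11->T
distinct outcomes covered: B1=T, B1=F, B2=S, B2=E, B3=F, B4=E, B6=F, B7=F, B8=F, B9=T, B9=F, B10=S, B10=E, B11=T, B12=S
Answer: B1=T, B1=F, B2=S, B2=E, B3=F, B4=E, B6=F, B7=F, B8=F, B9=T, B9=F, B10=S, B10=E, B11=T, B12=S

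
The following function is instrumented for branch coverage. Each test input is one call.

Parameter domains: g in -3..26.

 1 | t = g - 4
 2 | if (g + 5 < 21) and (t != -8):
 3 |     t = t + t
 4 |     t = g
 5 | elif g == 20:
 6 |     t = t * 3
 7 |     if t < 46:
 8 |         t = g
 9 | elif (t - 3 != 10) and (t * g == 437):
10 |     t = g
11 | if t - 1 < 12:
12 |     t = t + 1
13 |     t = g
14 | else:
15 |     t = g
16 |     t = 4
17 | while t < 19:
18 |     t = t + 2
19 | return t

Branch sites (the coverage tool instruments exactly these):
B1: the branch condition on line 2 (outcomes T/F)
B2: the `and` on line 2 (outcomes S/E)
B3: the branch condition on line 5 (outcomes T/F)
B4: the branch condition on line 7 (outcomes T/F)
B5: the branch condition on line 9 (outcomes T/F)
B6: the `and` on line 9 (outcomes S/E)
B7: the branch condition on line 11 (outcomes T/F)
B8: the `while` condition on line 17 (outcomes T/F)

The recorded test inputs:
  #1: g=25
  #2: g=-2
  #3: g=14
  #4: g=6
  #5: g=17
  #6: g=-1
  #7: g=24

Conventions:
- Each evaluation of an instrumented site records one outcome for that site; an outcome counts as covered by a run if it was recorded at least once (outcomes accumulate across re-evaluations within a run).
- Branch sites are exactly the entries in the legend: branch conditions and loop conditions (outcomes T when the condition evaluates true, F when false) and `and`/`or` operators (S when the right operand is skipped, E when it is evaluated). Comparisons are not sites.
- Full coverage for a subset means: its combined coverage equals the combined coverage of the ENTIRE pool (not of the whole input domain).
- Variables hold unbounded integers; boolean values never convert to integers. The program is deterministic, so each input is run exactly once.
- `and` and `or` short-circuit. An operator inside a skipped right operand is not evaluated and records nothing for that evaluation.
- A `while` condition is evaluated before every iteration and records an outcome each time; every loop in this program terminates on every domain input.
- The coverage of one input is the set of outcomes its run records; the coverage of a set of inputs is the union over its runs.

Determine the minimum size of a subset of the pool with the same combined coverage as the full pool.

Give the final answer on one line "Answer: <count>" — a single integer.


test 1 (g=25) fires B2->S, B1->F, B3->F, B6->E, B5->F, B7->F, B8->T, B8->T, B8->T, B8->T, B8->T, B8->T, B8->T, B8->T, ...; hits B1=F, B2=S, B3=F, B5=F, B6=E, B7=F, B8=T, B8=F
test 2 (g=-2) fires B2->E, B1->T, B7->T, B8->T, B8->T, B8->T, B8->T, B8->T, B8->T, B8->T, B8->T, B8->T, B8->T, B8->T, ...; hits B1=T, B2=E, B7=T, B8=T, B8=F
test 3 (g=14) fires B2->E, B1->T, B7->F, B8->T, B8->T, B8->T, B8->T, B8->T, B8->T, B8->T, B8->T, B8->F; hits B1=T, B2=E, B7=F, B8=T, B8=F
test 4 (g=6) fires B2->E, B1->T, B7->T, B8->T, B8->T, B8->T, B8->T, B8->T, B8->T, B8->T, B8->F; hits B1=T, B2=E, B7=T, B8=T, B8=F
test 5 (g=17) fires B2->S, B1->F, B3->F, B6->S, B5->F, B7->F, B8->T, B8->T, B8->T, B8->T, B8->T, B8->T, B8->T, B8->T, ...; hits B1=F, B2=S, B3=F, B5=F, B6=S, B7=F, B8=T, B8=F
test 6 (g=-1) fires B2->E, B1->T, B7->T, B8->T, B8->T, B8->T, B8->T, B8->T, B8->T, B8->T, B8->T, B8->T, B8->T, B8->F; hits B1=T, B2=E, B7=T, B8=T, B8=F
test 7 (g=24) fires B2->S, B1->F, B3->F, B6->E, B5->F, B7->F, B8->T, B8->T, B8->T, B8->T, B8->T, B8->T, B8->T, B8->T, ...; hits B1=F, B2=S, B3=F, B5=F, B6=E, B7=F, B8=T, B8=F
together the pool reaches 12 outcomes: B1=T, B1=F, B2=S, B2=E, B3=F, B5=F, B6=S, B6=E, B7=T, B7=F, B8=T, B8=F
every size-1 subset falls short of the 12 outcomes (best: 8/12)
every size-2 subset falls short of the 12 outcomes (best: 11/12)
size 3: inputs {1, 2, 5} cover all 12 outcomes, and no lexicographically smaller subset of this size does
Answer: 3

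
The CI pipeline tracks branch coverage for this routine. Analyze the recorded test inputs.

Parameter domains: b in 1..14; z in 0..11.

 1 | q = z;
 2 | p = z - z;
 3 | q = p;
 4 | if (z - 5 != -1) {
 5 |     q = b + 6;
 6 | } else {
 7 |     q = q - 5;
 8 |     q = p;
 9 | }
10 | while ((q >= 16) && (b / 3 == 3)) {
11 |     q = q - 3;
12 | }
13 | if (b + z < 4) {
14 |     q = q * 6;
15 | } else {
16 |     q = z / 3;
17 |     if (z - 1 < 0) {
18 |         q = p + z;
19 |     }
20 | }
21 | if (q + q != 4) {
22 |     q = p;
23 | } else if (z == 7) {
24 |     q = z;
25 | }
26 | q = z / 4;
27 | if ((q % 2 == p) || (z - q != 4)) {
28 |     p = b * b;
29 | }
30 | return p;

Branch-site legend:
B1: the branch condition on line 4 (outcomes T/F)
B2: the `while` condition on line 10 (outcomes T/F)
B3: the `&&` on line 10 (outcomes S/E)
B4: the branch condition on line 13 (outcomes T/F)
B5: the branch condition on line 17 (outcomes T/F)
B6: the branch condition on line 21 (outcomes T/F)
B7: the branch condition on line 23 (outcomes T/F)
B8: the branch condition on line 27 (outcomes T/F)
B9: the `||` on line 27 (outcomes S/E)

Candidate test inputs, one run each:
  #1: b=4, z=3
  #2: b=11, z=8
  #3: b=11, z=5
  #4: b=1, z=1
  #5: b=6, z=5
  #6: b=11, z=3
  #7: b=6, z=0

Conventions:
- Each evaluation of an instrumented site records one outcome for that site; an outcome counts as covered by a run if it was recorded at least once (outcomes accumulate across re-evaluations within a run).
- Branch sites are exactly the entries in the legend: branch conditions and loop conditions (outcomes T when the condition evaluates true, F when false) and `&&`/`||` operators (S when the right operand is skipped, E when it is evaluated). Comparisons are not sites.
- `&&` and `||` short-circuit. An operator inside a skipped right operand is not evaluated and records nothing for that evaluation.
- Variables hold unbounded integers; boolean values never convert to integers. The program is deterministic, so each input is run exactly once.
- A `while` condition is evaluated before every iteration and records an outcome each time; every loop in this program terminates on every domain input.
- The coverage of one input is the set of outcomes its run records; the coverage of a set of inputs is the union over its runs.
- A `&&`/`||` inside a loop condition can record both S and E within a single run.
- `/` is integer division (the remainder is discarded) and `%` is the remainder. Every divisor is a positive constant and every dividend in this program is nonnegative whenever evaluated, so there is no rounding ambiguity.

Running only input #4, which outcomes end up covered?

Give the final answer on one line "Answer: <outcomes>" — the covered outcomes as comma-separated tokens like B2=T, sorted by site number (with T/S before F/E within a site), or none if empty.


Simulating input #4 (b=1, z=1) step by step:
  B1->T, B3->S, B2->F, B4->T, B6->T, B9->S, B8->T
as a set, this run covers: B1=T, B2=F, B3=S, B4=T, B6=T, B8=T, B9=S
Answer: B1=T, B2=F, B3=S, B4=T, B6=T, B8=T, B9=S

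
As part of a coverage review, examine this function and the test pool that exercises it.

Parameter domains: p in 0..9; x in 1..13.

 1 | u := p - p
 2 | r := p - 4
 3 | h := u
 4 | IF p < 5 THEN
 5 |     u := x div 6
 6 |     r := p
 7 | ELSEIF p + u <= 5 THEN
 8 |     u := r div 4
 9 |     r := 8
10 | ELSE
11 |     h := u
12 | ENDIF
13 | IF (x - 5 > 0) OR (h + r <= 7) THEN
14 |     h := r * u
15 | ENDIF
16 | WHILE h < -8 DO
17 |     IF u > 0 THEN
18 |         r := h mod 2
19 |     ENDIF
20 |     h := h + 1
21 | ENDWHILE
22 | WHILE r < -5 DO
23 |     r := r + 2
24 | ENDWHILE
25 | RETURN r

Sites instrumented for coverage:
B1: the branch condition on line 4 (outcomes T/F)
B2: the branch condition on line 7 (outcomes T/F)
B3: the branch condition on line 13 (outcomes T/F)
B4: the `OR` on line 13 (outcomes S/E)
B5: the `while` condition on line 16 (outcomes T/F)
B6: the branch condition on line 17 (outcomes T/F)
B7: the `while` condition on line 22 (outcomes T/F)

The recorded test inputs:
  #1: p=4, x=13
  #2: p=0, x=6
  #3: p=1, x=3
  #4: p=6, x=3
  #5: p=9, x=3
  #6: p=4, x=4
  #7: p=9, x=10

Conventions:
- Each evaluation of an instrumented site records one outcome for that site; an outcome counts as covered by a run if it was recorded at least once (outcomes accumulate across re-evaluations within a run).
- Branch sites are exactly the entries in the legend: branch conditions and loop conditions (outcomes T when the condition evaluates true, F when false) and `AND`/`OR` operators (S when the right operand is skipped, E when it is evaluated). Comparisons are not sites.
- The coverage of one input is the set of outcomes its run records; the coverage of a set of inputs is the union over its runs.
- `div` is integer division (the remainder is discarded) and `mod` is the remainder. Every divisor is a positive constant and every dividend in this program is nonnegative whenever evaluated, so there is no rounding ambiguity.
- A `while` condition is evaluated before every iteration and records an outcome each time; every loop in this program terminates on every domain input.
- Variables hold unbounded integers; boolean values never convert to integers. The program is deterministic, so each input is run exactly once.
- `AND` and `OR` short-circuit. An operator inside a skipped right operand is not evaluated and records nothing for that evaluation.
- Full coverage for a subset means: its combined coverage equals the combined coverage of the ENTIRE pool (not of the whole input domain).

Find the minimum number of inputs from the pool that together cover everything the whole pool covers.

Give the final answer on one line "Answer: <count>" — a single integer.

test 1 (p=4, x=13) hits B1=T, B3=T, B4=S, B5=F, B7=F
test 2 (p=0, x=6) hits B1=T, B3=T, B4=S, B5=F, B7=F
test 3 (p=1, x=3) hits B1=T, B3=T, B4=E, B5=F, B7=F
test 4 (p=6, x=3) hits B1=F, B2=F, B3=T, B4=E, B5=F, B7=F
test 5 (p=9, x=3) hits B1=F, B2=F, B3=T, B4=E, B5=F, B7=F
test 6 (p=4, x=4) hits B1=T, B3=T, B4=E, B5=F, B7=F
test 7 (p=9, x=10) hits B1=F, B2=F, B3=T, B4=S, B5=F, B7=F
the full pool covers 8 outcomes: B1=T, B1=F, B2=F, B3=T, B4=S, B4=E, B5=F, B7=F
every size-1 subset falls short of the 8 outcomes (best: 6/8)
inputs {1, 4} (size 2) cover everything; no size-2 subset with a lexicographically smaller index list covers all 8

Answer: 2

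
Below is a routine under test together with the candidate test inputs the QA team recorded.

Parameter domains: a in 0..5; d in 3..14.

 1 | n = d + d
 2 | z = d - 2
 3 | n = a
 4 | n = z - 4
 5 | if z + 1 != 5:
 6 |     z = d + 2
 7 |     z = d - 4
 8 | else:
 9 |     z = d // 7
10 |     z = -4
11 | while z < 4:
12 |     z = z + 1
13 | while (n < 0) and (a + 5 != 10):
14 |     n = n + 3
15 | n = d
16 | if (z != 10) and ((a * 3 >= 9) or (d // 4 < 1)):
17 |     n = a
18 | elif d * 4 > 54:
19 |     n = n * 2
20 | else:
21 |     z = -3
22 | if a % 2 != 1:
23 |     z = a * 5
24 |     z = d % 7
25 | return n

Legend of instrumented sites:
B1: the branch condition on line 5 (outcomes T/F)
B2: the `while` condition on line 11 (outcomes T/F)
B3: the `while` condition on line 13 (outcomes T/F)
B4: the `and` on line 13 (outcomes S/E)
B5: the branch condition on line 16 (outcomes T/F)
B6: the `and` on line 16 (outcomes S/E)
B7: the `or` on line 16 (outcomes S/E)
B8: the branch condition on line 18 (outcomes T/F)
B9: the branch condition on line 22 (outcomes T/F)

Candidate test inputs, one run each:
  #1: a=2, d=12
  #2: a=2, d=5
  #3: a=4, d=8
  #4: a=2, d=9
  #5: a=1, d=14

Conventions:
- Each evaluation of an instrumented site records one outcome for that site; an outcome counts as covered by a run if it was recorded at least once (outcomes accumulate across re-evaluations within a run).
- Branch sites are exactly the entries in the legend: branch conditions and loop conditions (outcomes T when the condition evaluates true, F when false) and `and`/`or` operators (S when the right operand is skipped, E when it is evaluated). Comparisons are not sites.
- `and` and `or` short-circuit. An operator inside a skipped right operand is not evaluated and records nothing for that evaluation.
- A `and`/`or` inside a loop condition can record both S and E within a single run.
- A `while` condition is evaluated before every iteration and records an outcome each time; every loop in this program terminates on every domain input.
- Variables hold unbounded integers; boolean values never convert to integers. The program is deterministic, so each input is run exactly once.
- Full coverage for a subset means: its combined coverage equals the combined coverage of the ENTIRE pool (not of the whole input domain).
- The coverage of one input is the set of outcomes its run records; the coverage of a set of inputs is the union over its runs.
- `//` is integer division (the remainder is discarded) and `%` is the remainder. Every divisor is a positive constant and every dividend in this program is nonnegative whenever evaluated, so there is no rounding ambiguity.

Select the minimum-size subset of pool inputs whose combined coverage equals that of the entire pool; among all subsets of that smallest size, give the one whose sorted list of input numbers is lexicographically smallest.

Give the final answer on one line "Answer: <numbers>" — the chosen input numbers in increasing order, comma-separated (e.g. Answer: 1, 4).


#1 (a=2, d=12) -> covered: B1=T, B2=F, B3=F, B4=S, B5=F, B6=E, B7=E, B8=F, B9=T
#2 (a=2, d=5) -> covered: B1=T, B2=T, B2=F, B3=T, B3=F, B4=S, B4=E, B5=F, B6=E, B7=E, B8=F, B9=T
#3 (a=4, d=8) -> covered: B1=T, B2=F, B3=F, B4=S, B5=T, B6=E, B7=S, B9=T
#4 (a=2, d=9) -> covered: B1=T, B2=F, B3=F, B4=S, B5=F, B6=E, B7=E, B8=F, B9=T
#5 (a=1, d=14) -> covered: B1=T, B2=F, B3=F, B4=S, B5=F, B6=S, B8=T, B9=F
union over all inputs: B1=T, B2=T, B2=F, B3=T, B3=F, B4=S, B4=E, B5=T, B5=F, B6=S, B6=E, B7=S, B7=E, B8=T, B8=F, B9=T, B9=F (17 outcomes)
checked all size-1 subsets: none covers 17 outcomes (max 12/17)
checked all size-2 subsets: none covers 17 outcomes (max 15/17)
the canonical winner is {2, 3, 5}: size 3, full 17-outcome coverage, earliest index list among size-3 covers
Answer: 2, 3, 5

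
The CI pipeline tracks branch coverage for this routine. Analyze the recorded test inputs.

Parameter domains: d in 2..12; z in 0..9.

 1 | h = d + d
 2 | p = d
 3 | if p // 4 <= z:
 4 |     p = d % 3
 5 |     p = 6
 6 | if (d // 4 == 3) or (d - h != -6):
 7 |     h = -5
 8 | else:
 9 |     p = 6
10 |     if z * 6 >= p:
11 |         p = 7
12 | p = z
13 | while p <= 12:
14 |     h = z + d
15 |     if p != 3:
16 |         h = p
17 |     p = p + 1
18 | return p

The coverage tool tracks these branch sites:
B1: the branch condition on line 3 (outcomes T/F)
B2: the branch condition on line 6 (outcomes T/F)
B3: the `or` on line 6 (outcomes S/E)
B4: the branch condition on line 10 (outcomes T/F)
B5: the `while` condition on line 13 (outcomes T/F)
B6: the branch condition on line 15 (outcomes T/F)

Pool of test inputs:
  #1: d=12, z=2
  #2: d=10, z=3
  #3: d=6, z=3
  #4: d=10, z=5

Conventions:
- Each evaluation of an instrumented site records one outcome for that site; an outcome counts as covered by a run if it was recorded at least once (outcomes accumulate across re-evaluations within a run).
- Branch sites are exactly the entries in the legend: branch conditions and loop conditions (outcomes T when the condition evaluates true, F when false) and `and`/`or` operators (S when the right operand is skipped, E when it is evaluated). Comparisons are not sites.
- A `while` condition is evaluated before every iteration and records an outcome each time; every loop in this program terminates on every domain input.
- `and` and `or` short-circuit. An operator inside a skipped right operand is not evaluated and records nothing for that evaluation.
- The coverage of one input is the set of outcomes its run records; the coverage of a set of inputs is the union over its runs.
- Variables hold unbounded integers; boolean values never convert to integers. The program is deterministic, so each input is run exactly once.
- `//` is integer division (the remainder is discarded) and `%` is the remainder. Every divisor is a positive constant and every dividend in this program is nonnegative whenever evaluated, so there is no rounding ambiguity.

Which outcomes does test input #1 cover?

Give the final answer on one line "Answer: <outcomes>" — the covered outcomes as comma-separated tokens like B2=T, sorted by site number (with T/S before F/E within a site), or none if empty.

Running input #1 (d=12, z=2), event by event:
  B1->F, B3->S, B2->T, B5->T, B6->T, B5->T, B6->F, B5->T, B6->T, B5->T
  B6->T, B5->T, B6->T, B5->T, B6->T, B5->T, B6->T, B5->T, B6->T, B5->T
  B6->T, B5->T, B6->T, B5->T, B6->T, B5->F
deduplicating events, the covered set is: B1=F, B2=T, B3=S, B5=T, B5=F, B6=T, B6=F

Answer: B1=F, B2=T, B3=S, B5=T, B5=F, B6=T, B6=F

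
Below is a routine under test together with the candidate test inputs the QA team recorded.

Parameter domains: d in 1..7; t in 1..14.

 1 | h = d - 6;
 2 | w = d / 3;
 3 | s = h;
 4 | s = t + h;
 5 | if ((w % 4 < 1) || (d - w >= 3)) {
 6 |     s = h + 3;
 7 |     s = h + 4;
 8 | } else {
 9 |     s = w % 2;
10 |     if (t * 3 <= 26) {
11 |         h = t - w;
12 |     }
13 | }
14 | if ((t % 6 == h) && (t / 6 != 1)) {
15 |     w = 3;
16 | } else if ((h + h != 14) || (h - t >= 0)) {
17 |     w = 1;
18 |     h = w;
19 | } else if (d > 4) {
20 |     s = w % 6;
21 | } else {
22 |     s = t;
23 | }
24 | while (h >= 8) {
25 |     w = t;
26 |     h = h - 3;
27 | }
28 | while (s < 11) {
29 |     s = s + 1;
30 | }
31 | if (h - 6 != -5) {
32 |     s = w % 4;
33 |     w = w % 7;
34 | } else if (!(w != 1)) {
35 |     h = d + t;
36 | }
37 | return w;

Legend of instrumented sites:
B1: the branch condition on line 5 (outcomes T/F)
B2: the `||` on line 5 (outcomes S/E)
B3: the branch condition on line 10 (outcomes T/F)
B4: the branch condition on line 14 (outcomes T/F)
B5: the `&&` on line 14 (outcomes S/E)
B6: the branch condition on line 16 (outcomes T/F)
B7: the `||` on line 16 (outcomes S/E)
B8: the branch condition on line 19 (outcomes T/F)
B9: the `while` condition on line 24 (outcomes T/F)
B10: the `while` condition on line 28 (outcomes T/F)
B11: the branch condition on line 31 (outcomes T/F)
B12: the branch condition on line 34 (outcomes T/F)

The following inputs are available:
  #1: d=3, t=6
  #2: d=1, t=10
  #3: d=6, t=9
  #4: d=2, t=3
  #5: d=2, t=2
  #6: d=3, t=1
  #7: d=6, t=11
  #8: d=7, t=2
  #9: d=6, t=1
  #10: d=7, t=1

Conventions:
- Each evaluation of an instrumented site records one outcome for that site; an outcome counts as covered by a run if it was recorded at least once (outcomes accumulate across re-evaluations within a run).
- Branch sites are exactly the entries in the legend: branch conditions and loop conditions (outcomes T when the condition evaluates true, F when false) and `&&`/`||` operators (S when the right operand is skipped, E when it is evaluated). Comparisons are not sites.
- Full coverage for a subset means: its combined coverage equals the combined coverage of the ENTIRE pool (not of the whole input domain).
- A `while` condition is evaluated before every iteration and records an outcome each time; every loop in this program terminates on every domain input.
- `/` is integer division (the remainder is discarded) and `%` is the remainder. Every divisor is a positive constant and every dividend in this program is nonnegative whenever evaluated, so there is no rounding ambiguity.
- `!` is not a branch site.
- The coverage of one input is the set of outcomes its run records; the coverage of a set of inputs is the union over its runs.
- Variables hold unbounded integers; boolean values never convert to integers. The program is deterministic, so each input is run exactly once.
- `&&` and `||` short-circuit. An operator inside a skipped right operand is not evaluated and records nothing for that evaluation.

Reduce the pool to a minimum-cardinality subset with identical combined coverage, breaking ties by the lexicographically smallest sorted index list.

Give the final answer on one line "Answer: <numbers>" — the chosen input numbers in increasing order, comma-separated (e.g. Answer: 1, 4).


run #1 (d=3, t=6) runs B2->E, B1->F, B3->T, B5->S, B4->F, B7->S, B6->T, B9->F, B10->T, B10->T, B10->T, B10->T, B10->T, B10->T, ...; records B1=F, B2=E, B3=T, B4=F, B5=S, B6=T, B7=S, B9=F, B10=T, B10=F, B11=F, B12=T
run #2 (d=1, t=10) runs B2->S, B1->T, B5->S, B4->F, B7->S, B6->T, B9->F, B10->T, B10->T, B10->T, B10->T, B10->T, B10->T, B10->T, ...; records B1=T, B2=S, B4=F, B5=S, B6=T, B7=S, B9=F, B10=T, B10=F, B11=F, B12=T
run #3 (d=6, t=9) runs B2->E, B1->T, B5->S, B4->F, B7->S, B6->T, B9->F, B10->T, B10->T, B10->T, B10->T, B10->T, B10->T, B10->T, ...; records B1=T, B2=E, B4=F, B5=S, B6=T, B7=S, B9=F, B10=T, B10=F, B11=F, B12=T
run #4 (d=2, t=3) runs B2->S, B1->T, B5->S, B4->F, B7->S, B6->T, B9->F, B10->T, B10->T, B10->T, B10->T, B10->T, B10->T, B10->T, ...; records B1=T, B2=S, B4=F, B5=S, B6=T, B7=S, B9=F, B10=T, B10=F, B11=F, B12=T
run #5 (d=2, t=2) runs B2->S, B1->T, B5->S, B4->F, B7->S, B6->T, B9->F, B10->T, B10->T, B10->T, B10->T, B10->T, B10->T, B10->T, ...; records B1=T, B2=S, B4=F, B5=S, B6=T, B7=S, B9=F, B10=T, B10=F, B11=F, B12=T
run #6 (d=3, t=1) runs B2->E, B1->F, B3->T, B5->S, B4->F, B7->S, B6->T, B9->F, B10->T, B10->T, B10->T, B10->T, B10->T, B10->T, ...; records B1=F, B2=E, B3=T, B4=F, B5=S, B6=T, B7=S, B9=F, B10=T, B10=F, B11=F, B12=T
run #7 (d=6, t=11) runs B2->E, B1->T, B5->S, B4->F, B7->S, B6->T, B9->F, B10->T, B10->T, B10->T, B10->T, B10->T, B10->T, B10->T, ...; records B1=T, B2=E, B4=F, B5=S, B6=T, B7=S, B9=F, B10=T, B10=F, B11=F, B12=T
run #8 (d=7, t=2) runs B2->E, B1->T, B5->S, B4->F, B7->S, B6->T, B9->F, B10->T, B10->T, B10->T, B10->T, B10->T, B10->T, B10->F, ...; records B1=T, B2=E, B4=F, B5=S, B6=T, B7=S, B9=F, B10=T, B10=F, B11=F, B12=T
run #9 (d=6, t=1) runs B2->E, B1->T, B5->S, B4->F, B7->S, B6->T, B9->F, B10->T, B10->T, B10->T, B10->T, B10->T, B10->T, B10->T, ...; records B1=T, B2=E, B4=F, B5=S, B6=T, B7=S, B9=F, B10=T, B10=F, B11=F, B12=T
run #10 (d=7, t=1) runs B2->E, B1->T, B5->E, B4->T, B9->F, B10->T, B10->T, B10->T, B10->T, B10->T, B10->T, B10->F, B11->F, B12->F; records B1=T, B2=E, B4=T, B5=E, B9=F, B10=T, B10=F, B11=F, B12=F
pool-wide coverage (17 outcomes): B1=T, B1=F, B2=S, B2=E, B3=T, B4=T, B4=F, B5=S, B5=E, B6=T, B7=S, B9=F, B10=T, B10=F, B11=F, B12=T, B12=F
no size-1 subset reaches all 17 outcomes (best union: 12/17)
no size-2 subset reaches all 17 outcomes (best union: 16/17)
the canonical winner is {1, 2, 10}: size 3, full 17-outcome coverage, earliest index list among size-3 covers
Answer: 1, 2, 10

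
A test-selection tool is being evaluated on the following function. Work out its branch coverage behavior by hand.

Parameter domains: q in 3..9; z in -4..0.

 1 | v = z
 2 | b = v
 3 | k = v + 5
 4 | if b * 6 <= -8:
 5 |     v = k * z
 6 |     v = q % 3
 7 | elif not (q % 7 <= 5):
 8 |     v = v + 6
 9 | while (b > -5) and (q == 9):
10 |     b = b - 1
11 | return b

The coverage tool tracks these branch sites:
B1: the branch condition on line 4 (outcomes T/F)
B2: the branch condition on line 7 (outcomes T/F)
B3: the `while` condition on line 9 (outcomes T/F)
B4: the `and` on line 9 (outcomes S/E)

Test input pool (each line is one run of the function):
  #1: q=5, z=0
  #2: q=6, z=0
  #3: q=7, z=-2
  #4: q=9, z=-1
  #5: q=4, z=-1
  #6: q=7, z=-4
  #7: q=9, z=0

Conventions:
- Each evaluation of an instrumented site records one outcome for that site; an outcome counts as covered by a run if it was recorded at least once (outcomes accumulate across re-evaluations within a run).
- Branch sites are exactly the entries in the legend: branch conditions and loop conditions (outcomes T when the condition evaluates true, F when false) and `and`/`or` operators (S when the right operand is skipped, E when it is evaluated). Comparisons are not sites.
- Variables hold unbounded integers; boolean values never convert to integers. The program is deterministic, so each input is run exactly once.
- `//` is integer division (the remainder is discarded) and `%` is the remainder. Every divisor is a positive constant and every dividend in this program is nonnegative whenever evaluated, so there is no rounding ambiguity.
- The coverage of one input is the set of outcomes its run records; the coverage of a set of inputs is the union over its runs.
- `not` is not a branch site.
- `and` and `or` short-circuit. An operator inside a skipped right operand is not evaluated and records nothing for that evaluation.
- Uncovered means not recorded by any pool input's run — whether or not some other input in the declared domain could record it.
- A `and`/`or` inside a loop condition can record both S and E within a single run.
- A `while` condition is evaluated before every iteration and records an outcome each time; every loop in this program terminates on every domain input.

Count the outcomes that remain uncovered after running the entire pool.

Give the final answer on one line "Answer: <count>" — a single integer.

test 1 (q=5, z=0) fires B1->F, B2->F, B4->E, B3->F; hits B1=F, B2=F, B3=F, B4=E
test 2 (q=6, z=0) fires B1->F, B2->T, B4->E, B3->F; hits B1=F, B2=T, B3=F, B4=E
test 3 (q=7, z=-2) fires B1->T, B4->E, B3->F; hits B1=T, B3=F, B4=E
test 4 (q=9, z=-1) fires B1->F, B2->F, B4->E, B3->T, B4->E, B3->T, B4->E, B3->T, B4->E, B3->T, B4->S, B3->F; hits B1=F, B2=F, B3=T, B3=F, B4=S, B4=E
test 5 (q=4, z=-1) fires B1->F, B2->F, B4->E, B3->F; hits B1=F, B2=F, B3=F, B4=E
test 6 (q=7, z=-4) fires B1->T, B4->E, B3->F; hits B1=T, B3=F, B4=E
test 7 (q=9, z=0) fires B1->F, B2->F, B4->E, B3->T, B4->E, B3->T, B4->E, B3->T, B4->E, B3->T, B4->E, B3->T, B4->S, B3->F; hits B1=F, B2=F, B3=T, B3=F, B4=S, B4=E
union over the pool: B1=T, B1=F, B2=T, B2=F, B3=T, B3=F, B4=S, B4=E
uncovered (0 of 8): none

Answer: 0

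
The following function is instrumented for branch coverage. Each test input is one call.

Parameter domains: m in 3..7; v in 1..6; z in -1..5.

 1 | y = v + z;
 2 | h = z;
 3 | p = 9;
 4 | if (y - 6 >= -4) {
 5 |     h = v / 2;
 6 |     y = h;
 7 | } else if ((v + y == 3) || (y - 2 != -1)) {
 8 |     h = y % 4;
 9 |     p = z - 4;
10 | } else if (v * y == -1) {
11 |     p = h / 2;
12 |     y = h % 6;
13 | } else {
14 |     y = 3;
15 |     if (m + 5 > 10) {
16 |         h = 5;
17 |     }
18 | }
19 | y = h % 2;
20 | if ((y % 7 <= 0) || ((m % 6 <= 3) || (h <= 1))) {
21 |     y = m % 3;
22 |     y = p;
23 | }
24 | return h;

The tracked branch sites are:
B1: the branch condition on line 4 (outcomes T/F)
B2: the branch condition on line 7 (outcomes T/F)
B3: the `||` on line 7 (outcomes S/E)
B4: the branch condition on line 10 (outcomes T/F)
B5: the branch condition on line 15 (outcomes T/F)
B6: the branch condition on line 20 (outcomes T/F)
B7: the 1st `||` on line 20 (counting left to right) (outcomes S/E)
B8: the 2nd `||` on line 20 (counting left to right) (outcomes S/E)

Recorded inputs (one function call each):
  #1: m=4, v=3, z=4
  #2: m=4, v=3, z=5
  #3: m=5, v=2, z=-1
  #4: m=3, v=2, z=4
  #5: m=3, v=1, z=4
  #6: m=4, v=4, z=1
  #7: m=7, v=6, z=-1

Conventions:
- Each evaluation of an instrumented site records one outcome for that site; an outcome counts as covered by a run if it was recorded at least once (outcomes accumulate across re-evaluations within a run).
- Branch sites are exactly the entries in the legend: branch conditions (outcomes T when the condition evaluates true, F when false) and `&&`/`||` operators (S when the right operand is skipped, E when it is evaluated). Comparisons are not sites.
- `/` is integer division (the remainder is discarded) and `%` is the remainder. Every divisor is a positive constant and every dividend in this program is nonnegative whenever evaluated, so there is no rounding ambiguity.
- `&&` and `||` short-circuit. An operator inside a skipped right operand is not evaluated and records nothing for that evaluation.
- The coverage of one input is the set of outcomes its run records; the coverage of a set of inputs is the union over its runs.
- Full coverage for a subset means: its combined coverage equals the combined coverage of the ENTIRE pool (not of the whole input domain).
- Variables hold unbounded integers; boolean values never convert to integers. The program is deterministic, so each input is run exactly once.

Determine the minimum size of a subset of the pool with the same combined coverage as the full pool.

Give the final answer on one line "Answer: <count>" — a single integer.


test 1 (m=4, v=3, z=4) fires B1->T, B7->E, B8->E, B6->T; hits B1=T, B6=T, B7=E, B8=E
test 2 (m=4, v=3, z=5) fires B1->T, B7->E, B8->E, B6->T; hits B1=T, B6=T, B7=E, B8=E
test 3 (m=5, v=2, z=-1) fires B1->F, B3->S, B2->T, B7->E, B8->E, B6->T; hits B1=F, B2=T, B3=S, B6=T, B7=E, B8=E
test 4 (m=3, v=2, z=4) fires B1->T, B7->E, B8->S, B6->T; hits B1=T, B6=T, B7=E, B8=S
test 5 (m=3, v=1, z=4) fires B1->T, B7->S, B6->T; hits B1=T, B6=T, B7=S
test 6 (m=4, v=4, z=1) fires B1->T, B7->S, B6->T; hits B1=T, B6=T, B7=S
test 7 (m=7, v=6, z=-1) fires B1->T, B7->E, B8->S, B6->T; hits B1=T, B6=T, B7=E, B8=S
together the pool reaches 9 outcomes: B1=T, B1=F, B2=T, B3=S, B6=T, B7=S, B7=E, B8=S, B8=E
checked all size-1 subsets: none covers 9 outcomes (max 6/9)
checked all size-2 subsets: none covers 9 outcomes (max 8/9)
size 3: inputs {3, 4, 5} cover all 9 outcomes, and no lexicographically smaller subset of this size does
Answer: 3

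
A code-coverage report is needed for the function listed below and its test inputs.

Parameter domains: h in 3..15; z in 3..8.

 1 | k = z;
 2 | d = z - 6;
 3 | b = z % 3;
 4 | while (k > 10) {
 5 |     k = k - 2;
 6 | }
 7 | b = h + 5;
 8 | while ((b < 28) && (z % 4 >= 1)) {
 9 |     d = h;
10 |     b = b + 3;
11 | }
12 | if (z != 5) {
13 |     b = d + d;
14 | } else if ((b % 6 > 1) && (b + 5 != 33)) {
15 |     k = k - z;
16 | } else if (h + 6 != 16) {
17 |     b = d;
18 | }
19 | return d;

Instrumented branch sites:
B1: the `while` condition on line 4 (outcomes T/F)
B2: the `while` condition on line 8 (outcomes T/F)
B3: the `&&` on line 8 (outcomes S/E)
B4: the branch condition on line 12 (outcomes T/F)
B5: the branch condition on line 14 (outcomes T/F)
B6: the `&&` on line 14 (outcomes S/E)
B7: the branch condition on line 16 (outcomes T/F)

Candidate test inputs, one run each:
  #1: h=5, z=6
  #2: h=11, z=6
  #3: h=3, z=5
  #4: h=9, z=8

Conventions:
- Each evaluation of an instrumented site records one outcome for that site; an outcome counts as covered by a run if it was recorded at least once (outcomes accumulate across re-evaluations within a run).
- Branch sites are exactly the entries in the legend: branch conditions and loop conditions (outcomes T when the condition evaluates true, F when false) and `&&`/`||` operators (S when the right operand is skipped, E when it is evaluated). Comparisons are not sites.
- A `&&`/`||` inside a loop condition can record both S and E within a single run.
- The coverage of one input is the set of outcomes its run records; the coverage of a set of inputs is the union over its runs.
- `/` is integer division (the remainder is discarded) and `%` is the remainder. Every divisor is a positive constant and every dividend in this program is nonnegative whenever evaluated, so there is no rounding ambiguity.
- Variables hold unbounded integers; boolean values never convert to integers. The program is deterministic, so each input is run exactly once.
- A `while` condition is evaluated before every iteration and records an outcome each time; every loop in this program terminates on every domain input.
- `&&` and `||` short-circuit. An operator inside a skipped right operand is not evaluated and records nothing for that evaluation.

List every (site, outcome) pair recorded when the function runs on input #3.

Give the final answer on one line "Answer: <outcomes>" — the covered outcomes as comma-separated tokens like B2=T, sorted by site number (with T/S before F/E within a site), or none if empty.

Running input #3 (h=3, z=5), event by event:
  B1->F, B3->E, B2->T, B3->E, B2->T, B3->E, B2->T, B3->E, B2->T, B3->E
  B2->T, B3->E, B2->T, B3->E, B2->T, B3->S, B2->F, B4->F, B6->E, B5->T
as a set, this run covers: B1=F, B2=T, B2=F, B3=S, B3=E, B4=F, B5=T, B6=E

Answer: B1=F, B2=T, B2=F, B3=S, B3=E, B4=F, B5=T, B6=E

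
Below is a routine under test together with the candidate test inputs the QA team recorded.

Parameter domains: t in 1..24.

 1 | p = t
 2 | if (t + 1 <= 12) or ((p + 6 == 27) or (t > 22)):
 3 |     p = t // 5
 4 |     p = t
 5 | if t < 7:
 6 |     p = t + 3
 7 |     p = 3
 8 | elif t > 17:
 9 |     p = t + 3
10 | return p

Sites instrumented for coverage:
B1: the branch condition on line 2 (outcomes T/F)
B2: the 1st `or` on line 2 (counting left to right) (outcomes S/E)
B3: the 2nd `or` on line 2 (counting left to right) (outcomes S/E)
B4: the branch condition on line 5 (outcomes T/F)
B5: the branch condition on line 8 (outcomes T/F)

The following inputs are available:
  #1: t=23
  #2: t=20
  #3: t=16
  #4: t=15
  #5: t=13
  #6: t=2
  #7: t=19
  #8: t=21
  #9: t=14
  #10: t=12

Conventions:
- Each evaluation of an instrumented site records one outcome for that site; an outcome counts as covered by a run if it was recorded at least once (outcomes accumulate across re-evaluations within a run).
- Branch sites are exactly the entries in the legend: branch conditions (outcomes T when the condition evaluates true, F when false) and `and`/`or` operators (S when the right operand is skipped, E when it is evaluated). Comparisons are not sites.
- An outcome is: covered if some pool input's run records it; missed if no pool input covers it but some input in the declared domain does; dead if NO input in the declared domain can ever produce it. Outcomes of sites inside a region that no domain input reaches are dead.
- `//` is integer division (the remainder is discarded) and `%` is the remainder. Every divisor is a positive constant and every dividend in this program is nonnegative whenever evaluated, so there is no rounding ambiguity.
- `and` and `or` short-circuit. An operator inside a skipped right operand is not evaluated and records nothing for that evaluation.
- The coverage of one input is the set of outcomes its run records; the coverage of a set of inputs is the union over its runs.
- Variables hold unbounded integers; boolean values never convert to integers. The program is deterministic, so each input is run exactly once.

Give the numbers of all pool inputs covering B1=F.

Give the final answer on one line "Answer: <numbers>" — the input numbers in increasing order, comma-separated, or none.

input #1 (t=23): never hits B1=F
input #2 (t=20): hits B1=F
input #3 (t=16): hits B1=F
input #4 (t=15): hits B1=F
input #5 (t=13): hits B1=F
input #6 (t=2): never hits B1=F
input #7 (t=19): hits B1=F
input #8 (t=21): never hits B1=F
input #9 (t=14): hits B1=F
input #10 (t=12): hits B1=F

Answer: 2, 3, 4, 5, 7, 9, 10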